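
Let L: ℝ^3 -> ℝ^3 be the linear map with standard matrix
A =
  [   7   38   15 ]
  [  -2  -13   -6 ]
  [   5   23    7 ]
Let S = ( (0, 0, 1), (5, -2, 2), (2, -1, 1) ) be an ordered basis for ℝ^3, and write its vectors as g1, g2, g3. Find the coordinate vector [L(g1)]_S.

Column 1 of [L]_S is the S-coordinate vector of L(g1).
In standard coordinates L(g1) = A g1 = (15, -6, 7).
Converting to S: (15, -6, 7) = g1 + 3g2 + 0·g3, so the coordinate vector is (1, 3, 0).

(1, 3, 0)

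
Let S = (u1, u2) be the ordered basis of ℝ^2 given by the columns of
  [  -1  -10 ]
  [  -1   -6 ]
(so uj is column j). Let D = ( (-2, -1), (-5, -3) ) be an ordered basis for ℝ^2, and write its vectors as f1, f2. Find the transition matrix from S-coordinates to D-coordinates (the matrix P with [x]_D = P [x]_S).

Let M have columns uj and N have columns fj. Then for every x, N [x]_D = x = M [x]_S, so P = N^(-1) M.
Since det N = 1, N^(-1) has integer entries; multiplying gives P = [[-2, 0], [1, 2]].

[[-2, 0], [1, 2]]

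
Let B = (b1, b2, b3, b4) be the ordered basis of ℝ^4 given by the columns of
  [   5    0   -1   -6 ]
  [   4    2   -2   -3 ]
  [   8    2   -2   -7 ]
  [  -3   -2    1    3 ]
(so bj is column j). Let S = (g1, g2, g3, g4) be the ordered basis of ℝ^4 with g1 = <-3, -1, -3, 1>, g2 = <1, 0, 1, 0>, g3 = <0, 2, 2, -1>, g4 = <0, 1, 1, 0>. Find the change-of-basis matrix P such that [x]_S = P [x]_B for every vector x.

[[-1, 0, 1, 2], [2, 0, 2, 0], [2, 2, 0, -1], [-1, -2, -1, 1]]

Take x = bj: its B-coordinates are the j-th standard unit vector, so P e_j — column j of P — equals [bj]_S.
b1 = -g1 + 2g2 + 2g3 - g4, giving column 1 = <-1, 2, 2, -1>; repeating for each j gives P = [[-1, 0, 1, 2], [2, 0, 2, 0], [2, 2, 0, -1], [-1, -2, -1, 1]].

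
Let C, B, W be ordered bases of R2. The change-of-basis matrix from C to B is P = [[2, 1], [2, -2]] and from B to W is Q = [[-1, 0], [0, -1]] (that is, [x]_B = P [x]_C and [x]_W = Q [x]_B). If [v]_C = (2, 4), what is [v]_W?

Apply P to get B-coordinates (8, -4), then Q to get W-coordinates.
The result is [v]_W = (-8, 4).

(-8, 4)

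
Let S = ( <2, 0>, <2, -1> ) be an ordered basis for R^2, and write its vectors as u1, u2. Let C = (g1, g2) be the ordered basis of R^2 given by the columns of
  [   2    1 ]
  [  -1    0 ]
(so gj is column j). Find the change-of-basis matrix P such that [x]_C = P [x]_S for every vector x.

Take x = uj: its S-coordinates are the j-th standard unit vector, so P e_j — column j of P — equals [uj]_C.
u1 = 0·g1 + 2g2, giving column 1 = <0, 2>; repeating for each j gives P = [[0, 1], [2, 0]].

[[0, 1], [2, 0]]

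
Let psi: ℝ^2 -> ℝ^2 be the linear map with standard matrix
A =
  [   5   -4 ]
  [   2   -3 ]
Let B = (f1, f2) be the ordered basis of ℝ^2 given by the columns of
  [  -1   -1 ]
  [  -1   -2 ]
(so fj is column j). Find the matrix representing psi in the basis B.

The j-th column of [psi]_B is [psi(fj)]_B.
psi(f1) = A f1 = [-1, 1] = 3f1 - 2f2, so column 1 is [3, -2].
Repeating for f2 and assembling the columns gives [[3, -2], [-2, -1]].

[[3, -2], [-2, -1]]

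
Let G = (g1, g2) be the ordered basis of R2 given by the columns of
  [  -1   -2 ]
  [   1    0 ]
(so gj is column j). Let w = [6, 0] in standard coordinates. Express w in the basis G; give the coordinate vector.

[0, -3]

Write w = c_1 g1 + c_2 g2 and solve for the c_i.
System: -c_1 - 2c_2 = 6, c_1 + 0c_2 = 0; solving gives c_1 = 0, c_2 = -3.
Check: 0·g1 - 3g2 = [6, 0].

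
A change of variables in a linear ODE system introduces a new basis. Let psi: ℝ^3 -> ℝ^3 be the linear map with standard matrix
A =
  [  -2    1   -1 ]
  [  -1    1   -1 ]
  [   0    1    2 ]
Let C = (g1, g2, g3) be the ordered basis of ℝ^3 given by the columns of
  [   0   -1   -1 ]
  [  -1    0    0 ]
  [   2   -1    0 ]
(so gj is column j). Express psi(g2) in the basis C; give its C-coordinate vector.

<-2, -2, -1>

Compute psi(g2) = A g2 = <3, 2, -2> in standard coordinates.
Then write this in C-coordinates: solve for y in y_1 g1 + ... + y_3 g3 = <3, 2, -2>.
This gives y = <-2, -2, -1>, which is column 2 of [psi]_C.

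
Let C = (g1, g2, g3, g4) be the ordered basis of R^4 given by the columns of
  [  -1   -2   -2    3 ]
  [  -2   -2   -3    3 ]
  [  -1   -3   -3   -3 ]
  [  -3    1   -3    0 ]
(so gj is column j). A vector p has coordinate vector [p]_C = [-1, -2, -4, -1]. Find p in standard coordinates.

[10, 15, 22, 13]

The coordinates say p = -g1 - 2g2 - 4g3 - g4; adding the scaled basis vectors gives [10, 15, 22, 13].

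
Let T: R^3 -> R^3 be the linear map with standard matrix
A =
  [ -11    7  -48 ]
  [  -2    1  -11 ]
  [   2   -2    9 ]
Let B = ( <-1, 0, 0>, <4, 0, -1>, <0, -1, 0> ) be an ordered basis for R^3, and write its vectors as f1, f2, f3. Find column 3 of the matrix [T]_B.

<-1, -2, 1>

Compute T(f3) = A f3 = <-7, -1, 2> in standard coordinates.
Then write this in B-coordinates: solve for y in y_1 f1 + ... + y_3 f3 = <-7, -1, 2>.
This gives y = <-1, -2, 1>, which is column 3 of [T]_B.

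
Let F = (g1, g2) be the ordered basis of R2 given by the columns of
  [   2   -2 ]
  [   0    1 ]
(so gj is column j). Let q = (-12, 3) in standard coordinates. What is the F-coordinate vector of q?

(-3, 3)

We seek scalars with c_1 g1 + c_2 g2 = q; equivalently solve M c = q where the columns of M are g1, g2.
System: 2c_1 - 2c_2 = -12, 0c_1 + c_2 = 3; solving gives c_1 = -3, c_2 = 3.
Check: -3g1 + 3g2 = (-12, 3).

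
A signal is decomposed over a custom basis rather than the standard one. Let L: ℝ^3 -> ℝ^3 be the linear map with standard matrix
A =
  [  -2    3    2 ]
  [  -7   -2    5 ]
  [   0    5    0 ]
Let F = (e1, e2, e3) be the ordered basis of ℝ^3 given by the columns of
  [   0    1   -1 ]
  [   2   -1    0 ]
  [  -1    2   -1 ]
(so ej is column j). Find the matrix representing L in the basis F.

[[-3, 1, 2], [3, -3, 2], [-1, -2, 2]]

Let P have columns e1, ..., e3. Then [L]_F = P^(-1) A P.
Here det P = -1, so P^(-1) is integer; computing A P first and then P^(-1)(A P) gives [[-3, 1, 2], [3, -3, 2], [-1, -2, 2]].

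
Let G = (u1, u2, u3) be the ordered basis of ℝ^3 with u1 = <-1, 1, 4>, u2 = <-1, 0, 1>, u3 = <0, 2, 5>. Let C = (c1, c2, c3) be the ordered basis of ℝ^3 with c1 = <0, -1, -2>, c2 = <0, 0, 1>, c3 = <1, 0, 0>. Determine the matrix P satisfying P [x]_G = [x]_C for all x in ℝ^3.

Take x = uj: its G-coordinates are the j-th standard unit vector, so P e_j — column j of P — equals [uj]_C.
u1 = -c1 + 2c2 - c3, giving column 1 = <-1, 2, -1>; repeating for each j gives P = [[-1, 0, -2], [2, 1, 1], [-1, -1, 0]].

[[-1, 0, -2], [2, 1, 1], [-1, -1, 0]]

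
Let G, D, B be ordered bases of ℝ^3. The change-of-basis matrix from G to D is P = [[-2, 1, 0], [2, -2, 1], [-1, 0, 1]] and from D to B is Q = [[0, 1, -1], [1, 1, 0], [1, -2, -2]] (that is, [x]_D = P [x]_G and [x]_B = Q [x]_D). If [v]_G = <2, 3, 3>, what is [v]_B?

<0, 0, -5>

Composing the changes, [v]_B = Q P [v]_G.
Q P = [[3, -2, 0], [0, -1, 1], [-4, 5, -4]]; applying this to <2, 3, 3> gives <0, 0, -5>.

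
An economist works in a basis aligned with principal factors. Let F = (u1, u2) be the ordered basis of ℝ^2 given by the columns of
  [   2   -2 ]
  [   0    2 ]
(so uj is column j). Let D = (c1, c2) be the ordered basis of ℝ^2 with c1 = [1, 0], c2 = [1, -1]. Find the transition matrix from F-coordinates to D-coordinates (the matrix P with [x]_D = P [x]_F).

[[2, 0], [0, -2]]

Take x = uj: its F-coordinates are the j-th standard unit vector, so P e_j — column j of P — equals [uj]_D.
u1 = 2c1 + 0·c2, giving column 1 = [2, 0]; repeating for each j gives P = [[2, 0], [0, -2]].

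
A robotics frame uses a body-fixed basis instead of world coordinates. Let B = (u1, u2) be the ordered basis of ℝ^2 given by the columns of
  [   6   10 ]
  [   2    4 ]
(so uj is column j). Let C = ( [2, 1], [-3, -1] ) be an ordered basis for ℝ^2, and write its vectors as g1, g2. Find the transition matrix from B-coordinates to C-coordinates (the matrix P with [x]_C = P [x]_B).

Take x = uj: its B-coordinates are the j-th standard unit vector, so P e_j — column j of P — equals [uj]_C.
u1 = 0·g1 - 2g2, giving column 1 = [0, -2]; repeating for each j gives P = [[0, 2], [-2, -2]].

[[0, 2], [-2, -2]]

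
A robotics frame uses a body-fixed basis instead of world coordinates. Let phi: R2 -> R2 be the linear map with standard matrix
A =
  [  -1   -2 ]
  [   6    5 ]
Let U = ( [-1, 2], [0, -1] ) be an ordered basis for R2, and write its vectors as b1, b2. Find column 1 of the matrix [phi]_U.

[3, 2]

Compute phi(b1) = A b1 = [-3, 4] in standard coordinates.
Then write this in U-coordinates: solve for y in y_1 b1 + y_2 b2 = [-3, 4].
This gives y = [3, 2], which is column 1 of [phi]_U.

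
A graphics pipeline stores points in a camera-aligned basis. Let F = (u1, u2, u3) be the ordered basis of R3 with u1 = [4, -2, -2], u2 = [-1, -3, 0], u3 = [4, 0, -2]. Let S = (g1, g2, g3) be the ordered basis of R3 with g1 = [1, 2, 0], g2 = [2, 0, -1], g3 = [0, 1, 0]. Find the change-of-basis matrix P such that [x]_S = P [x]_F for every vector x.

Take x = uj: its F-coordinates are the j-th standard unit vector, so P e_j — column j of P — equals [uj]_S.
u1 = 0·g1 + 2g2 - 2g3, giving column 1 = [0, 2, -2]; repeating for each j gives P = [[0, -1, 0], [2, 0, 2], [-2, -1, 0]].

[[0, -1, 0], [2, 0, 2], [-2, -1, 0]]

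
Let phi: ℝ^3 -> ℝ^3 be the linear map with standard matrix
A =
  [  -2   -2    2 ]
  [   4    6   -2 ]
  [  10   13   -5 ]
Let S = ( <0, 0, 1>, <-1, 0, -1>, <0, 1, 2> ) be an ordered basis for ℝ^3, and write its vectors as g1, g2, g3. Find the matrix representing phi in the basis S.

The j-th column of [phi]_S is [phi(gj)]_S.
phi(g1) = A g1 = <2, -2, -5> = -3g1 - 2g2 - 2g3, so column 1 is <-3, -2, -2>.
Repeating for g2, g3 and assembling the columns gives [[-3, -1, -3], [-2, 0, -2], [-2, -2, 2]].

[[-3, -1, -3], [-2, 0, -2], [-2, -2, 2]]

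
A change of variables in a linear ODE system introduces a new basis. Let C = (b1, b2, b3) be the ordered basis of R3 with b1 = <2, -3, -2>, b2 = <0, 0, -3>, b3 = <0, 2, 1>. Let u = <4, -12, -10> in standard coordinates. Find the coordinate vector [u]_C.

Write u = c_1 b1 + ... + c_3 b3 and solve for the c_i.
Row-reducing the augmented matrix [M | u] gives c = (2, 1, -3).
Check: 2b1 + b2 - 3b3 = <4, -12, -10>.

<2, 1, -3>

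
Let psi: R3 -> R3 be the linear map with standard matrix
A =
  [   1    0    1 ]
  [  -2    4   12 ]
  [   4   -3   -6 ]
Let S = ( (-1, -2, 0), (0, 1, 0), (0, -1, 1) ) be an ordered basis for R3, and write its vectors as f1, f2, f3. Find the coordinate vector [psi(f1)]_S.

Column 1 of [psi]_S is the S-coordinate vector of psi(f1).
In standard coordinates psi(f1) = A f1 = (-1, -6, 2).
Converting to S: (-1, -6, 2) = f1 - 2f2 + 2f3, so the coordinate vector is (1, -2, 2).

(1, -2, 2)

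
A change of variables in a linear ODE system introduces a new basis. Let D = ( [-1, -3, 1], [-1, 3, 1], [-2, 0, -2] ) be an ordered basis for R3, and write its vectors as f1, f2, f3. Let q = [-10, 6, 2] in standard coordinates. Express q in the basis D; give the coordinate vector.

[2, 4, 2]

Write q = c_1 f1 + ... + c_3 f3 and solve for the c_i.
Gaussian elimination on [M | q] yields c = (2, 4, 2).
Check: 2f1 + 4f2 + 2f3 = [-10, 6, 2].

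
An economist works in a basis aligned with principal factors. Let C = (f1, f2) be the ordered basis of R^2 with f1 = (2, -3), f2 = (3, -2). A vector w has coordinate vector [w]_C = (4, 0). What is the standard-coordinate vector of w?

w = M [w]_C, where M has columns f1, f2.
Carrying out the matrix-vector product, w = (8, -12).

(8, -12)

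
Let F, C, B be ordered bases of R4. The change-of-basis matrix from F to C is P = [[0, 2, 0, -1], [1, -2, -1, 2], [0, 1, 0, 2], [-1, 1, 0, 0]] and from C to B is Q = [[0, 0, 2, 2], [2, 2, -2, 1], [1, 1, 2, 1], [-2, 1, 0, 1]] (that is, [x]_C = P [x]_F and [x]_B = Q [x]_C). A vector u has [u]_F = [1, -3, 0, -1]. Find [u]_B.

Composing the changes, [u]_B = Q P [u]_F.
Q P = [[-2, 4, 0, 4], [1, -1, -2, -2], [0, 3, -1, 5], [0, -5, -1, 4]]; applying this to [1, -3, 0, -1] gives [-18, 6, -14, 11].

[-18, 6, -14, 11]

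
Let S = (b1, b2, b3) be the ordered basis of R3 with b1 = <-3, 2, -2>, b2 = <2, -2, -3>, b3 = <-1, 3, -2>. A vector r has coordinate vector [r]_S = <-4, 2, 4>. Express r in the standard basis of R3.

<12, 0, -6>

By definition r = -4b1 + 2b2 + 4b3.
Summing componentwise gives <12, 0, -6>.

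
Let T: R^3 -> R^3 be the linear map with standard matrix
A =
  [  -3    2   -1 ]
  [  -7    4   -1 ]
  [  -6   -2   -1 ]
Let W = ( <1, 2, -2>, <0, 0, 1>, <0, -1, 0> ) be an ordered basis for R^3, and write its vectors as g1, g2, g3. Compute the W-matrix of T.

Let P have columns g1, ..., g3. Then [T]_W = P^(-1) A P.
Here det P = 1, so P^(-1) is integer; computing A P first and then P^(-1)(A P) gives [[3, -1, -2], [-2, -3, -2], [3, -1, 0]].

[[3, -1, -2], [-2, -3, -2], [3, -1, 0]]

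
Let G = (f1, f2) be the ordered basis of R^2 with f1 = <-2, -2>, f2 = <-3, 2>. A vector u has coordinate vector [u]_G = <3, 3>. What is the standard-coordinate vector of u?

By definition u = 3f1 + 3f2.
Summing componentwise gives <-15, 0>.

<-15, 0>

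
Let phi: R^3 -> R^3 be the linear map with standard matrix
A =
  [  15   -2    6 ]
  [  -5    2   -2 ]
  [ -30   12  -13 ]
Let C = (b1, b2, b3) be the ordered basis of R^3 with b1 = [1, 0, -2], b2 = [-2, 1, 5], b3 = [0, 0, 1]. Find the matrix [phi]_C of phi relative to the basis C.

[[1, 2, 2], [-1, 2, -2], [3, 1, 1]]

Let P have columns b1, ..., b3. Then [phi]_C = P^(-1) A P.
Here det P = 1, so P^(-1) is integer; computing A P first and then P^(-1)(A P) gives [[1, 2, 2], [-1, 2, -2], [3, 1, 1]].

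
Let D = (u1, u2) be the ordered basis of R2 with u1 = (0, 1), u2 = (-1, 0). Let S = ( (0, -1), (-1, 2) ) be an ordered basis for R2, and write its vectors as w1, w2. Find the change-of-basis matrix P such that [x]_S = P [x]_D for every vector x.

[[-1, 2], [0, 1]]

Take x = uj: its D-coordinates are the j-th standard unit vector, so P e_j — column j of P — equals [uj]_S.
u1 = -w1 + 0·w2, giving column 1 = (-1, 0); repeating for each j gives P = [[-1, 2], [0, 1]].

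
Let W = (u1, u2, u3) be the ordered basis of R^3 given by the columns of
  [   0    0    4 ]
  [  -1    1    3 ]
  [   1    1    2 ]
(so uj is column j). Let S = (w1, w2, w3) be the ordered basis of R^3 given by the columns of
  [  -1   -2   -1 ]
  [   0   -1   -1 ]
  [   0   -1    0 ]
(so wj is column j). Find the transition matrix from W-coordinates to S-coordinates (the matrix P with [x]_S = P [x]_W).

Column j of P is [uj]_S, since P maps W-coordinates to S-coordinates.
Expressing u1 in S: u1 = 0·w1 - w2 + 2w3, so column 1 of P is <0, -1, 2>.
Doing the same for each uj gives P = [[0, 2, 1], [-1, -1, -2], [2, 0, -1]].

[[0, 2, 1], [-1, -1, -2], [2, 0, -1]]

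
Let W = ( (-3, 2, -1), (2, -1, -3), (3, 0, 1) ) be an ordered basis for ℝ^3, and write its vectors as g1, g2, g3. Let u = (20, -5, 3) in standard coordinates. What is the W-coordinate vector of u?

[u]_W is the unique c with M c = u, where M has columns g1, ..., g3.
Gaussian elimination on [M | u] yields c = (-2, 1, 4).
Check: -2g1 + g2 + 4g3 = (20, -5, 3).

(-2, 1, 4)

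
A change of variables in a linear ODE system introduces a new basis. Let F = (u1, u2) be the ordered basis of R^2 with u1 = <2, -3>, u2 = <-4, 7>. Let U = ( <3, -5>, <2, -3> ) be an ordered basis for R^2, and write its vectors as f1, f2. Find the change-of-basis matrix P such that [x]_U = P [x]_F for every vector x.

Let M have columns uj and N have columns fj. Then for every x, N [x]_U = x = M [x]_F, so P = N^(-1) M.
Since det N = 1, N^(-1) has integer entries; multiplying gives P = [[0, -2], [1, 1]].

[[0, -2], [1, 1]]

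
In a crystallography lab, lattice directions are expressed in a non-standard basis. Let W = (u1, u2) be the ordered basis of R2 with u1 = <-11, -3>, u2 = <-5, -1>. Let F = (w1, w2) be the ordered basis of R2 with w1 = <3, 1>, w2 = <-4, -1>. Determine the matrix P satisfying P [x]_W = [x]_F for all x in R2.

[[-1, 1], [2, 2]]

Take x = uj: its W-coordinates are the j-th standard unit vector, so P e_j — column j of P — equals [uj]_F.
u1 = -w1 + 2w2, giving column 1 = <-1, 2>; repeating for each j gives P = [[-1, 1], [2, 2]].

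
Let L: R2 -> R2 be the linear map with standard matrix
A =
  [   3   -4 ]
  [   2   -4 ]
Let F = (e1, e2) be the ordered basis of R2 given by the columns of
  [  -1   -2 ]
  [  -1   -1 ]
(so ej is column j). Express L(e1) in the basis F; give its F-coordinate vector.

Compute L(e1) = A e1 = [1, 2] in standard coordinates.
Then write this in F-coordinates: solve for y in y_1 e1 + y_2 e2 = [1, 2].
This gives y = [-3, 1], which is column 1 of [L]_F.

[-3, 1]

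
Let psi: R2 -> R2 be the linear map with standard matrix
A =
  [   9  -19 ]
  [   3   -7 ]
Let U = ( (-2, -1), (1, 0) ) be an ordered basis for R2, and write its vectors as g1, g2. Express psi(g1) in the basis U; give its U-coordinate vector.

(-1, -1)

Column 1 of [psi]_U is the U-coordinate vector of psi(g1).
In standard coordinates psi(g1) = A g1 = (1, 1).
Converting to U: (1, 1) = -g1 - g2, so the coordinate vector is (-1, -1).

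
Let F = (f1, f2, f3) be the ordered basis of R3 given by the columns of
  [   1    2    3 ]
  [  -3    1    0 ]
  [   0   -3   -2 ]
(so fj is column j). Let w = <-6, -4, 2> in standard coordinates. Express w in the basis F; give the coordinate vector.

<2, 2, -4>

[w]_F is the unique c with M c = w, where M has columns f1, ..., f3.
Gaussian elimination on [M | w] yields c = (2, 2, -4).
Check: 2f1 + 2f2 - 4f3 = <-6, -4, 2>.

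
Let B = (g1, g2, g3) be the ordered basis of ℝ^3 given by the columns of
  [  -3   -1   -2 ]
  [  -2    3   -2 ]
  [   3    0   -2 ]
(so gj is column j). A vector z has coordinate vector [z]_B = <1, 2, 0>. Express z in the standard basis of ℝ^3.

z = M [z]_B, where M has columns g1, ..., g3.
Carrying out the matrix-vector product, z = <-5, 4, 3>.

<-5, 4, 3>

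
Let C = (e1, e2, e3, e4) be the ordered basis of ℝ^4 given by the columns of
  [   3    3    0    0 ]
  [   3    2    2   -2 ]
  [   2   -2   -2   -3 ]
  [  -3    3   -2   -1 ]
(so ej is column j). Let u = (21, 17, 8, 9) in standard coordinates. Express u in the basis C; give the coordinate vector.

[u]_C is the unique c with M c = u, where M has columns e1, ..., e4.
Solving this 4x4 system gives c = (3, 4, -2, -2).
Check: 3e1 + 4e2 - 2e3 - 2e4 = (21, 17, 8, 9).

(3, 4, -2, -2)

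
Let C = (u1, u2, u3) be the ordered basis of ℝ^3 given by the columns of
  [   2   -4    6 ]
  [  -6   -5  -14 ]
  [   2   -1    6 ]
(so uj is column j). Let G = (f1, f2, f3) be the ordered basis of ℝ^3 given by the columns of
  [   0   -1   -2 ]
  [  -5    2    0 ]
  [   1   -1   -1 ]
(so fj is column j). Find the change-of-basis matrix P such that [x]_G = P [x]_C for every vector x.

Column j of P is [uj]_G, since P maps C-coordinates to G-coordinates.
Expressing u1 in G: u1 = 2f1 + 2f2 - 2f3, so column 1 of P is (2, 2, -2).
Doing the same for each uj gives P = [[2, 1, 2], [2, 0, -2], [-2, 2, -2]].

[[2, 1, 2], [2, 0, -2], [-2, 2, -2]]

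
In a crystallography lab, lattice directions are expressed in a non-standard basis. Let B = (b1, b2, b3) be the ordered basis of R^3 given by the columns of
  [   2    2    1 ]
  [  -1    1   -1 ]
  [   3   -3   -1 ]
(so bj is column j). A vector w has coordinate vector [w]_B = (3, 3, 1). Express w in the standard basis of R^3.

The coordinates say w = 3b1 + 3b2 + b3; adding the scaled basis vectors gives (13, -1, -1).

(13, -1, -1)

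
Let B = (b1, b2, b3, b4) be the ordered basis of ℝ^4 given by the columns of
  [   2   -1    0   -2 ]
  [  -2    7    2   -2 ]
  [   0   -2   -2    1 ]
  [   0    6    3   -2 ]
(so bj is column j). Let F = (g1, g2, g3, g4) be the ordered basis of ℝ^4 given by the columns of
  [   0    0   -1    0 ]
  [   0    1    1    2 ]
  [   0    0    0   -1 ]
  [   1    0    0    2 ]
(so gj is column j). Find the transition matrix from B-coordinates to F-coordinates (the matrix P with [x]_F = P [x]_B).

[[0, 2, -1, 0], [0, 2, -2, -2], [-2, 1, 0, 2], [0, 2, 2, -1]]

Column j of P is [bj]_F, since P maps B-coordinates to F-coordinates.
Expressing b1 in F: b1 = 0·g1 + 0·g2 - 2g3 + 0·g4, so column 1 of P is [0, 0, -2, 0].
Doing the same for each bj gives P = [[0, 2, -1, 0], [0, 2, -2, -2], [-2, 1, 0, 2], [0, 2, 2, -1]].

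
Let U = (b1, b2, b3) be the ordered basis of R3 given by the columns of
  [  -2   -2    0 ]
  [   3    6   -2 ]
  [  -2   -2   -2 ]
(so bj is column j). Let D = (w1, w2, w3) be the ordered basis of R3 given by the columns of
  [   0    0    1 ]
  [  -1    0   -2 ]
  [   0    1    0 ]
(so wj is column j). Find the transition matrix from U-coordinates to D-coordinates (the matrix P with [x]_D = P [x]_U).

Take x = bj: its U-coordinates are the j-th standard unit vector, so P e_j — column j of P — equals [bj]_D.
b1 = w1 - 2w2 - 2w3, giving column 1 = <1, -2, -2>; repeating for each j gives P = [[1, -2, 2], [-2, -2, -2], [-2, -2, 0]].

[[1, -2, 2], [-2, -2, -2], [-2, -2, 0]]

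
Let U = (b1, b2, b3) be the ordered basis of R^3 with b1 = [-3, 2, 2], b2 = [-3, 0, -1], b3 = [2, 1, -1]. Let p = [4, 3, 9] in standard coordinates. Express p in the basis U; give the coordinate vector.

[2, -4, -1]

We seek scalars with c_1 b1 + ... + c_3 b3 = p; equivalently solve M c = p where the columns of M are b1, ..., b3.
Row-reducing the augmented matrix [M | p] gives c = (2, -4, -1).
Check: 2b1 - 4b2 - b3 = [4, 3, 9].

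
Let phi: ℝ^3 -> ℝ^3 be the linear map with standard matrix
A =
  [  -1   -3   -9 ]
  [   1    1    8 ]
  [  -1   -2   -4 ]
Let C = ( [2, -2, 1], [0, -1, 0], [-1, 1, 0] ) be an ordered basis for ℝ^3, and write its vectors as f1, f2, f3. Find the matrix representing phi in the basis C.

Let P have columns f1, ..., f3. Then [phi]_C = P^(-1) A P.
Here det P = -1, so P^(-1) is integer; computing A P first and then P^(-1)(A P) gives [[-2, 2, -1], [-3, -2, 2], [1, 1, 0]].

[[-2, 2, -1], [-3, -2, 2], [1, 1, 0]]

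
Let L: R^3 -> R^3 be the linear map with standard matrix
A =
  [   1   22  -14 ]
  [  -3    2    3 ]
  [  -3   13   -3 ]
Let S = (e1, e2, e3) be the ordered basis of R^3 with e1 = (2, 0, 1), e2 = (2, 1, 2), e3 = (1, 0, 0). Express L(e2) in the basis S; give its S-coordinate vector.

Compute L(e2) = A e2 = (-4, 2, 1) in standard coordinates.
Then write this in S-coordinates: solve for y in y_1 e1 + ... + y_3 e3 = (-4, 2, 1).
This gives y = (-3, 2, -2), which is column 2 of [L]_S.

(-3, 2, -2)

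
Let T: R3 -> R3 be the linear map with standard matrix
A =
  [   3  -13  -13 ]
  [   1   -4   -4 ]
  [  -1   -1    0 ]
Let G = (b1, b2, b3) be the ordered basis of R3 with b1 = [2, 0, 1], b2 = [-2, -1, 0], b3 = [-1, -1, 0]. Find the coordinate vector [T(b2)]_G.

Column 2 of [T]_G is the G-coordinate vector of T(b2).
In standard coordinates T(b2) = A b2 = [7, 2, 3].
Converting to G: [7, 2, 3] = 3b1 + b2 - 3b3, so the coordinate vector is [3, 1, -3].

[3, 1, -3]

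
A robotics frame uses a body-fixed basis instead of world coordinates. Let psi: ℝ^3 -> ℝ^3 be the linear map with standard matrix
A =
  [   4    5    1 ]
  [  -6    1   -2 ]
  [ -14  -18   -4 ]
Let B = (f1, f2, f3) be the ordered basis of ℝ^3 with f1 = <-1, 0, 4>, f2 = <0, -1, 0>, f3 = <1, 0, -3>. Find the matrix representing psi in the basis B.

The j-th column of [psi]_B is [psi(fj)]_B.
psi(f1) = A f1 = <0, -2, -2> = -2f1 + 2f2 - 2f3, so column 1 is <-2, 2, -2>.
Repeating for f2, f3 and assembling the columns gives [[-2, 3, 1], [2, 1, 0], [-2, -2, 2]].

[[-2, 3, 1], [2, 1, 0], [-2, -2, 2]]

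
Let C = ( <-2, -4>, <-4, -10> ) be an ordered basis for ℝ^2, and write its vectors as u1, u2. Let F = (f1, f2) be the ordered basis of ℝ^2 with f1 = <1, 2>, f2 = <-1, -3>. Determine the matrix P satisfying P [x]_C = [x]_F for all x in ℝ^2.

Column j of P is [uj]_F, since P maps C-coordinates to F-coordinates.
Expressing u1 in F: u1 = -2f1 + 0·f2, so column 1 of P is <-2, 0>.
Doing the same for each uj gives P = [[-2, -2], [0, 2]].

[[-2, -2], [0, 2]]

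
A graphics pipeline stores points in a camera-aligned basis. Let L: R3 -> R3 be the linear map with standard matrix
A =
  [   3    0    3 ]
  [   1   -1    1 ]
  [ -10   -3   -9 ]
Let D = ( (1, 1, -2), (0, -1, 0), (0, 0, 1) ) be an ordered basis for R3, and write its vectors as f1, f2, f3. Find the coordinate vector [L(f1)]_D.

(-3, -1, -1)

Compute L(f1) = A f1 = (-3, -2, 5) in standard coordinates.
Then write this in D-coordinates: solve for y in y_1 f1 + ... + y_3 f3 = (-3, -2, 5).
This gives y = (-3, -1, -1), which is column 1 of [L]_D.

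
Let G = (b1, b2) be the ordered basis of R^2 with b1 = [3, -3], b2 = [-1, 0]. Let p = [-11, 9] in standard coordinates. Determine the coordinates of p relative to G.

[p]_G is the unique c with M c = p, where M has columns b1, b2.
System: 3c_1 - c_2 = -11, -3c_1 + 0c_2 = 9; solving gives c_1 = -3, c_2 = 2.
Check: -3b1 + 2b2 = [-11, 9].

[-3, 2]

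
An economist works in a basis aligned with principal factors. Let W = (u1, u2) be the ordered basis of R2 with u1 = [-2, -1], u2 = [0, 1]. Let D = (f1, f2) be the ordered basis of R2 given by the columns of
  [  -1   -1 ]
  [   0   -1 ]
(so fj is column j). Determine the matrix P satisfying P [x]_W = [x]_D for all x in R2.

[[1, 1], [1, -1]]

Column j of P is [uj]_D, since P maps W-coordinates to D-coordinates.
Expressing u1 in D: u1 = f1 + f2, so column 1 of P is [1, 1].
Doing the same for each uj gives P = [[1, 1], [1, -1]].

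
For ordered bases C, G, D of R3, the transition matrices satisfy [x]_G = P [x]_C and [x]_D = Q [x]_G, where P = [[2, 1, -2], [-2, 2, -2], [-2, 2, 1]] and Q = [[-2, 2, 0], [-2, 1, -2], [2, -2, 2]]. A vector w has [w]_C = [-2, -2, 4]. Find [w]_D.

[12, 12, -4]

First [w]_G = P [w]_C = [-14, -8, 4].
Then [w]_D = Q [w]_G = [12, 12, -4].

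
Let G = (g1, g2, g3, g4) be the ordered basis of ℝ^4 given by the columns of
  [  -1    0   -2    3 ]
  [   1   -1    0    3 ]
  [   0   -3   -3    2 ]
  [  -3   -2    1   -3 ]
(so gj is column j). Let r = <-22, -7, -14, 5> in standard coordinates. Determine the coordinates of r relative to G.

We seek scalars with c_1 g1 + ... + c_4 g4 = r; equivalently solve M c = r where the columns of M are g1, ..., g4.
Row-reducing the augmented matrix [M | r] gives c = (4, -1, 3, -4).
Check: 4g1 - g2 + 3g3 - 4g4 = <-22, -7, -14, 5>.

<4, -1, 3, -4>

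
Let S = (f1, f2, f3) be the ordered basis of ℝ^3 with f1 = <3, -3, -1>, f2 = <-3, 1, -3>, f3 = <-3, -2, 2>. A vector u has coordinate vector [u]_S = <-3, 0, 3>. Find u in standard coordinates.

<-18, 3, 9>

The coordinates say u = -3f1 + 0·f2 + 3f3; adding the scaled basis vectors gives <-18, 3, 9>.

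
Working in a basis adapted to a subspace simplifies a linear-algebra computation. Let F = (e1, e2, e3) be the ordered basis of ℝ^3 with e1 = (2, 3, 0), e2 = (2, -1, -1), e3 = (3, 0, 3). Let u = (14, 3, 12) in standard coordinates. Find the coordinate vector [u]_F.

Write u = c_1 e1 + ... + c_3 e3 and solve for the c_i.
Gaussian elimination on [M | u] yields c = (1, 0, 4).
Check: e1 + 0·e2 + 4e3 = (14, 3, 12).

(1, 0, 4)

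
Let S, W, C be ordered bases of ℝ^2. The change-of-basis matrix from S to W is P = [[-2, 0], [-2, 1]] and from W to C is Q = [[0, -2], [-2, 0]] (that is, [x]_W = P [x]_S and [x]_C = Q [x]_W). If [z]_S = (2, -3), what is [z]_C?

(14, 8)

First [z]_W = P [z]_S = (-4, -7).
Then [z]_C = Q [z]_W = (14, 8).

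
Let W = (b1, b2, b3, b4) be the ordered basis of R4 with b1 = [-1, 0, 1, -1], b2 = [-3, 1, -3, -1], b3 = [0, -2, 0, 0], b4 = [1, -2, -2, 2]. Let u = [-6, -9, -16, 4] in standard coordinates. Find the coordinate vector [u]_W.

We seek scalars with c_1 b1 + ... + c_4 b4 = u; equivalently solve M c = u where the columns of M are b1, ..., b4.
Solving this 4x4 system gives c = (1, 3, 2, 4).
Check: b1 + 3b2 + 2b3 + 4b4 = [-6, -9, -16, 4].

[1, 3, 2, 4]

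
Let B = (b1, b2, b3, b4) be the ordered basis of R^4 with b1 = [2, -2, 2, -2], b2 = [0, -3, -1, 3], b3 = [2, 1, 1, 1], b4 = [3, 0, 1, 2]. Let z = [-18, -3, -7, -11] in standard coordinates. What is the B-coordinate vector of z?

Write z = c_1 b1 + ... + c_4 b4 and solve for the c_i.
Gaussian elimination on [M | z] yields c = (0, 0, -3, -4).
Check: 0·b1 + 0·b2 - 3b3 - 4b4 = [-18, -3, -7, -11].

[0, 0, -3, -4]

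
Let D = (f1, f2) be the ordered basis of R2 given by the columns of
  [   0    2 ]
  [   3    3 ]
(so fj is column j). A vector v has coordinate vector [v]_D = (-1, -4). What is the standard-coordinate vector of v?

(-8, -15)

The coordinates say v = -f1 - 4f2; adding the scaled basis vectors gives (-8, -15).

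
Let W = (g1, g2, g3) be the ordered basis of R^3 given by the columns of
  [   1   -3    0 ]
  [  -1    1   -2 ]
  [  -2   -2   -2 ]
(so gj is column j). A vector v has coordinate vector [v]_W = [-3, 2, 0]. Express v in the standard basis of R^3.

The coordinates say v = -3g1 + 2g2 + 0·g3; adding the scaled basis vectors gives [-9, 5, 2].

[-9, 5, 2]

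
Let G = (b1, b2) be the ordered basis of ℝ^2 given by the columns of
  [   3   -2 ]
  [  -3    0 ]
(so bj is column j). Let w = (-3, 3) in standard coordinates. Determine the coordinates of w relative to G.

(-1, 0)

[w]_G is the unique c with M c = w, where M has columns b1, b2.
System: 3c_1 - 2c_2 = -3, -3c_1 + 0c_2 = 3; solving gives c_1 = -1, c_2 = 0.
Check: -b1 + 0·b2 = (-3, 3).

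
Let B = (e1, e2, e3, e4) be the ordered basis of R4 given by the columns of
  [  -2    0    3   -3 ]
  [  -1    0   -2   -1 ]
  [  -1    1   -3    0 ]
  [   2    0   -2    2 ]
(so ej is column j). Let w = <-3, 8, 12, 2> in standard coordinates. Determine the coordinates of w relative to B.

We seek scalars with c_1 e1 + ... + c_4 e4 = w; equivalently solve M c = w where the columns of M are e1, ..., e4.
Row-reducing the augmented matrix [M | w] gives c = (0, 3, -3, -2).
Check: 0·e1 + 3e2 - 3e3 - 2e4 = <-3, 8, 12, 2>.

<0, 3, -3, -2>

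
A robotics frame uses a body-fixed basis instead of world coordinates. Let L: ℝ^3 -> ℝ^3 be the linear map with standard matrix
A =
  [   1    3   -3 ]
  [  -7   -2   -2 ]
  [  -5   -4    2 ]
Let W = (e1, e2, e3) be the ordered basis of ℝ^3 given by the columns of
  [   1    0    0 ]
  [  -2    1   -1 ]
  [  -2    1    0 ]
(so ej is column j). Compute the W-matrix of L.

The j-th column of [L]_W is [L(ej)]_W.
L(e1) = A e1 = (1, 1, -1) = e1 + e2 - 2e3, so column 1 is (1, 1, -2).
Repeating for e2, e3 and assembling the columns gives [[1, 0, -3], [1, -2, -2], [-2, 2, 2]].

[[1, 0, -3], [1, -2, -2], [-2, 2, 2]]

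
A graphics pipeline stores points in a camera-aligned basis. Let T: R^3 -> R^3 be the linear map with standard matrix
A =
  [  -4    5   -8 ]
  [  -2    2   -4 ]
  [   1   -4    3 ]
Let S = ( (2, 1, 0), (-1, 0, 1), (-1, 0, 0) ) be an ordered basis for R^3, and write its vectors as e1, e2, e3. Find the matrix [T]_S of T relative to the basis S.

[[-2, -2, 2], [-2, 2, -1], [1, -2, 1]]

The j-th column of [T]_S is [T(ej)]_S.
T(e1) = A e1 = (-3, -2, -2) = -2e1 - 2e2 + e3, so column 1 is (-2, -2, 1).
Repeating for e2, e3 and assembling the columns gives [[-2, -2, 2], [-2, 2, -1], [1, -2, 1]].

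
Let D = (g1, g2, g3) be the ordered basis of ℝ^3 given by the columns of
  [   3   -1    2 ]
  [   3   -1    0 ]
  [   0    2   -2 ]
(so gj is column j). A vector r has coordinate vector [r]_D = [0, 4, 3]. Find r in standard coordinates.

By definition r = 0·g1 + 4g2 + 3g3.
Summing componentwise gives [2, -4, 2].

[2, -4, 2]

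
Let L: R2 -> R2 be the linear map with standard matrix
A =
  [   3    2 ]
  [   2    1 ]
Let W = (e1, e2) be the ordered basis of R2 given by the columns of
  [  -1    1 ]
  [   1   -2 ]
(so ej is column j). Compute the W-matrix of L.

[[3, 2], [2, 1]]

The j-th column of [L]_W is [L(ej)]_W.
L(e1) = A e1 = <-1, -1> = 3e1 + 2e2, so column 1 is <3, 2>.
Repeating for e2 and assembling the columns gives [[3, 2], [2, 1]].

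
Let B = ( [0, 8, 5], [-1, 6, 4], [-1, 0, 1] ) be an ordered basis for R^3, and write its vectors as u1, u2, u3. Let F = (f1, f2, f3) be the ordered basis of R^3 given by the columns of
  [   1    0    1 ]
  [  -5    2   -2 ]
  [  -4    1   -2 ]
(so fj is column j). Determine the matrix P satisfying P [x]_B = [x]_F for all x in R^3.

Let M have columns uj and N have columns fj. Then for every x, N [x]_F = x = M [x]_B, so P = N^(-1) M.
Since det N = 1, N^(-1) has integer entries; multiplying gives P = [[-2, 0, 0], [1, 2, -1], [2, -1, -1]].

[[-2, 0, 0], [1, 2, -1], [2, -1, -1]]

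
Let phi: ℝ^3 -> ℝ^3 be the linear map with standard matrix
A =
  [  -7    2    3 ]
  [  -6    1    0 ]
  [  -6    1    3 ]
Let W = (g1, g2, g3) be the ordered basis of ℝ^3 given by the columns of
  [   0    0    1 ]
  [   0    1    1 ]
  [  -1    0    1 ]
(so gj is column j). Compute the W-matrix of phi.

[[0, 1, 0], [3, -1, -3], [-3, 2, -2]]

The j-th column of [phi]_W is [phi(gj)]_W.
phi(g1) = A g1 = [-3, 0, -3] = 0·g1 + 3g2 - 3g3, so column 1 is [0, 3, -3].
Repeating for g2, g3 and assembling the columns gives [[0, 1, 0], [3, -1, -3], [-3, 2, -2]].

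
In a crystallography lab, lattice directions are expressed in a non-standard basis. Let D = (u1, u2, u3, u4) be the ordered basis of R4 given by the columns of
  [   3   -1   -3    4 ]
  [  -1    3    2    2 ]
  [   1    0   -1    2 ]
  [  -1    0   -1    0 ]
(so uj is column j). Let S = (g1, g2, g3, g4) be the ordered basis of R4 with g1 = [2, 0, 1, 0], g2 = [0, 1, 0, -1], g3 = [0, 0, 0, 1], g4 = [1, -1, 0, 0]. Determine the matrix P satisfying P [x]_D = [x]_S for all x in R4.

[[1, 0, -1, 2], [0, 2, 1, 2], [-1, 2, 0, 2], [1, -1, -1, 0]]

Column j of P is [uj]_S, since P maps D-coordinates to S-coordinates.
Expressing u1 in S: u1 = g1 + 0·g2 - g3 + g4, so column 1 of P is [1, 0, -1, 1].
Doing the same for each uj gives P = [[1, 0, -1, 2], [0, 2, 1, 2], [-1, 2, 0, 2], [1, -1, -1, 0]].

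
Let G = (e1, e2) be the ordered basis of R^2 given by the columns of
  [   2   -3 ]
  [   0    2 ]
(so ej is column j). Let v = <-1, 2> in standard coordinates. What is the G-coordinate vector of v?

<1, 1>

[v]_G is the unique c with M c = v, where M has columns e1, e2.
System: 2c_1 - 3c_2 = -1, 0c_1 + 2c_2 = 2; solving gives c_1 = 1, c_2 = 1.
Check: e1 + e2 = <-1, 2>.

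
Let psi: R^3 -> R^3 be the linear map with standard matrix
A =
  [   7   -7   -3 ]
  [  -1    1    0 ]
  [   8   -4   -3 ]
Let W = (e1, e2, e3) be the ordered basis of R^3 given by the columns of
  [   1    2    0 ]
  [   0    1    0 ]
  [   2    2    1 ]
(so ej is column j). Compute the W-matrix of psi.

[[3, 3, -3], [-1, -1, 0], [-2, 2, 3]]

The j-th column of [psi]_W is [psi(ej)]_W.
psi(e1) = A e1 = [1, -1, 2] = 3e1 - e2 - 2e3, so column 1 is [3, -1, -2].
Repeating for e2, e3 and assembling the columns gives [[3, 3, -3], [-1, -1, 0], [-2, 2, 3]].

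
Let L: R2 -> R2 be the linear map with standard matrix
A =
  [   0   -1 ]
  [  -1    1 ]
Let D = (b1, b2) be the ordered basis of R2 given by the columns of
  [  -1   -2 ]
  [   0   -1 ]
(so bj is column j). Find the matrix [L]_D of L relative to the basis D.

With P the matrix whose columns are b1, b2, [L]_D = P^(-1) A P.
Column by column: L(b1) = A b1 = [0, 1]; its D-coordinates [2, -1] give column 1.
Continuing for each basis vector yields [L]_D = [[2, 1], [-1, -1]].

[[2, 1], [-1, -1]]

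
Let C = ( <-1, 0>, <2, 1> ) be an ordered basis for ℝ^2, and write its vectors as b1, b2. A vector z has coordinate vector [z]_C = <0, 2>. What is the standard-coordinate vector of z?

By definition z = 0·b1 + 2b2.
Summing componentwise gives <4, 2>.

<4, 2>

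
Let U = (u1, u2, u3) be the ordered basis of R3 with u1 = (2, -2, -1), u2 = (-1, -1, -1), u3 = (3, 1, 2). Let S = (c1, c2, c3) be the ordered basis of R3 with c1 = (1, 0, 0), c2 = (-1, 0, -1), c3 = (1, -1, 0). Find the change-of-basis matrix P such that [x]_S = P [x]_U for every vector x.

Let M have columns uj and N have columns cj. Then for every x, N [x]_S = x = M [x]_U, so P = N^(-1) M.
Since det N = -1, N^(-1) has integer entries; multiplying gives P = [[1, -1, 2], [1, 1, -2], [2, 1, -1]].

[[1, -1, 2], [1, 1, -2], [2, 1, -1]]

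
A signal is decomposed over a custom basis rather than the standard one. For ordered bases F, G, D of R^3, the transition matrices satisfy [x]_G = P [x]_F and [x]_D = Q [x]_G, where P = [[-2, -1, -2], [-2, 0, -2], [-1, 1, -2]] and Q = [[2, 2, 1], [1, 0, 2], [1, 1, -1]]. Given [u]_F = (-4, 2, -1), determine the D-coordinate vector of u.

(44, 24, 10)

Composing the changes, [u]_D = Q P [u]_F.
Q P = [[-9, -1, -10], [-4, 1, -6], [-3, -2, -2]]; applying this to (-4, 2, -1) gives (44, 24, 10).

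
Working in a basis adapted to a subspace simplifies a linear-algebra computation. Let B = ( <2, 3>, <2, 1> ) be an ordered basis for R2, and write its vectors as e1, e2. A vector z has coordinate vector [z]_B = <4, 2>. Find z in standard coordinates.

<12, 14>

The coordinates say z = 4e1 + 2e2; adding the scaled basis vectors gives <12, 14>.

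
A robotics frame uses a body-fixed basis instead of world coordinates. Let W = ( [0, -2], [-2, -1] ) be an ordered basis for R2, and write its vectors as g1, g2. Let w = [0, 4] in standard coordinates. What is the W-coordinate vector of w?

[-2, 0]

[w]_W is the unique c with M c = w, where M has columns g1, g2.
System: 0c_1 - 2c_2 = 0, -2c_1 - c_2 = 4; solving gives c_1 = -2, c_2 = 0.
Check: -2g1 + 0·g2 = [0, 4].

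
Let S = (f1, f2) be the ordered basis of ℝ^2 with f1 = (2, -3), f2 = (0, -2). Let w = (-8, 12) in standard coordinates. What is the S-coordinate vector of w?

[w]_S is the unique c with M c = w, where M has columns f1, f2.
System: 2c_1 + 0c_2 = -8, -3c_1 - 2c_2 = 12; solving gives c_1 = -4, c_2 = 0.
Check: -4f1 + 0·f2 = (-8, 12).

(-4, 0)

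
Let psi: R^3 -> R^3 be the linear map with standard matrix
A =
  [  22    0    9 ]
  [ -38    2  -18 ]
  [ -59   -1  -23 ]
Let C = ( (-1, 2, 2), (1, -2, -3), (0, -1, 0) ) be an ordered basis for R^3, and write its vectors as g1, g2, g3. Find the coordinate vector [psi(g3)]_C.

Compute psi(g3) = A g3 = (0, -2, 1) in standard coordinates.
Then write this in C-coordinates: solve for y in y_1 g1 + ... + y_3 g3 = (0, -2, 1).
This gives y = (-1, -1, 2), which is column 3 of [psi]_C.

(-1, -1, 2)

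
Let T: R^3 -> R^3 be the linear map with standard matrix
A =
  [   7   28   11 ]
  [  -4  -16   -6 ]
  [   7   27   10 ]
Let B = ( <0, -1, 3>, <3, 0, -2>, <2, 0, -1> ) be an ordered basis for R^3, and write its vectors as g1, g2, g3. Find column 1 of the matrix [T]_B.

<2, 1, 1>

Compute T(g1) = A g1 = <5, -2, 3> in standard coordinates.
Then write this in B-coordinates: solve for y in y_1 g1 + ... + y_3 g3 = <5, -2, 3>.
This gives y = <2, 1, 1>, which is column 1 of [T]_B.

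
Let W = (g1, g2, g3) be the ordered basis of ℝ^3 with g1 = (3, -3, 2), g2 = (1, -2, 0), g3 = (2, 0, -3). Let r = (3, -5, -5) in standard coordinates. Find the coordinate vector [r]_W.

Write r = c_1 g1 + ... + c_3 g3 and solve for the c_i.
Row-reducing the augmented matrix [M | r] gives c = (-1, 4, 1).
Check: -g1 + 4g2 + g3 = (3, -5, -5).

(-1, 4, 1)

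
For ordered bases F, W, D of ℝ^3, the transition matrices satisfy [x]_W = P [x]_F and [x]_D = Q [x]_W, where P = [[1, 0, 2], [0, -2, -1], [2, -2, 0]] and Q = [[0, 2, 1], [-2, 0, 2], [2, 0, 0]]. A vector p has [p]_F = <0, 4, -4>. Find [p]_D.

Composing the changes, [p]_D = Q P [p]_F.
Q P = [[2, -6, -2], [2, -4, -4], [2, 0, 4]]; applying this to <0, 4, -4> gives <-16, 0, -16>.

<-16, 0, -16>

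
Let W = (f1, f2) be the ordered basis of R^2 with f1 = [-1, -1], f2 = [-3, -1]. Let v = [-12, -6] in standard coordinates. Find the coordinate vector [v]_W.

[3, 3]

Write v = c_1 f1 + c_2 f2 and solve for the c_i.
System: -c_1 - 3c_2 = -12, -c_1 - c_2 = -6; solving gives c_1 = 3, c_2 = 3.
Check: 3f1 + 3f2 = [-12, -6].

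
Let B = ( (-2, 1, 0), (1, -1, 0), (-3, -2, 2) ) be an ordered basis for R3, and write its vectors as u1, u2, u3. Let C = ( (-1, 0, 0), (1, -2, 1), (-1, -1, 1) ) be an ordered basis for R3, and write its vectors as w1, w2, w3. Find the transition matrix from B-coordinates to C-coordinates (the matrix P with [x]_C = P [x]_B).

Column j of P is [uj]_C, since P maps B-coordinates to C-coordinates.
Expressing u1 in C: u1 = 0·w1 - w2 + w3, so column 1 of P is (0, -1, 1).
Doing the same for each uj gives P = [[0, 1, 1], [-1, 1, 0], [1, -1, 2]].

[[0, 1, 1], [-1, 1, 0], [1, -1, 2]]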